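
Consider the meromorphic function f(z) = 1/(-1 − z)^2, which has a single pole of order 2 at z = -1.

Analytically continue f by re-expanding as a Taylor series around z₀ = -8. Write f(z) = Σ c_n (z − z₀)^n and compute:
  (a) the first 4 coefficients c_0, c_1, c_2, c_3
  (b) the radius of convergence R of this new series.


Let w = z − z₀, so z = z₀ + w.
Then -1 − z = -1 − (z₀ + w) = (-1 − z₀) − w = 7 − w.
f(z) = 1/(7 − w)^2 = (1/(7)^2) · (1 − w/(7))^{−2}.
By the binomial series (1−u)^{−2} = Σ_{n≥0} C(n+1, 1) u^n for |u|<1, with u = w/(7):
  c_n = C(n+1, 1) / (7)^(n+2).
  c_0 = 1/(7)^2 = 1/49.
  c_1 = 2/(7)^3 = 2/343.
  c_2 = 3/(7)^4 = 3/2401.
  c_3 = 4/(7)^5 = 4/16807.
The series is valid for |w/d| < 1, i.e. |z − z₀| < |d|.
Radius of convergence: R = |-1 − z₀| = |7| = 7 (distance from z₀ to the singularity z = -1).

c_0 = 1/49, c_1 = 2/343, c_2 = 3/2401, c_3 = 4/16807; R = 7.


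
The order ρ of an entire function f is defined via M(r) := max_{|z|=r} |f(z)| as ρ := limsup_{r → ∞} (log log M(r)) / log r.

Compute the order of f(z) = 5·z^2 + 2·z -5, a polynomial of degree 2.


|f(z)| ≤ Σ|c_k|·r^k = O(r^2) as r → ∞. Polynomial growth is O(e^{r^ε}) for every ε > 0 (since r^2/e^{r^ε} → 0), so ρ ≤ ε for all ε > 0, i.e. ρ = 0. Every nonconstant polynomial has order 0.
Therefore ρ = 0.

Order ρ = 0.


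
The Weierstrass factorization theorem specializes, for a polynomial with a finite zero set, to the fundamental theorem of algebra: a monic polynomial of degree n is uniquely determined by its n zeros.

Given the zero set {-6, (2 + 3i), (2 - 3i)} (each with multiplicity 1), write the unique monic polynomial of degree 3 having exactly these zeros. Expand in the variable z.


The polynomial is p(z) = ∏_{α ∈ S} (z − α), where S = {-6, (2 + 3i), (2 - 3i)}.
Expanding the product yields: p(z) = z^3 + 2·z^2 -11·z + 78.
Note conjugate pairs combine to real quadratics: (z − (2+3i))(z − (2−3i)) = z² − 4z + 13.
The resulting polynomial has degree 3 and real coefficients as required.

p(z) = z^3 + 2·z^2 -11·z + 78.


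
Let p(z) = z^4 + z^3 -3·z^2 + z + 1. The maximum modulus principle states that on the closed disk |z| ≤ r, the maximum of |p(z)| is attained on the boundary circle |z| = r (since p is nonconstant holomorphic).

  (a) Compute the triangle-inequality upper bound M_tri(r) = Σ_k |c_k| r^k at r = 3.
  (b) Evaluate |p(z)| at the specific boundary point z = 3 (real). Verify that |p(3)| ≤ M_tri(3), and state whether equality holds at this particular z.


Coefficients: c_0 = 1, c_1 = 1, c_2 = -3, c_3 = 1, c_4 = 1. Radius r = 3.
Part (a). Triangle bound: M_tri(r) = Σ_k |c_k| r^k
  = |1|·3^0 + |1|·3^1 + |-3|·3^2 + |1|·3^3 + |1|·3^4
  = 1 + 3 + 27 + 27 + 81 = 139.
This bounds M(r) := max_{|z|=r} |p(z)| from above; equality holds iff all terms c_k z^k can be made to align in phase at a single z on |z|=r.
Part (b). At z = 3 (real, on the circle |z| = r):
  p(3) = (1)·3^0 + (1)·3^1 + (-3)·3^2 + (1)·3^3 + (1)·3^4 = 85.
  |p(3)| = 85.
Check: |p(3)| = 85 ≤ 139 = M_tri(3). ✓ Equality does not hold at z = 3 (the coefficients have mixed signs, so the terms do not all align in phase there).

M_tri(3) = 139; |p(3)| = 85; equality at z=3: no.


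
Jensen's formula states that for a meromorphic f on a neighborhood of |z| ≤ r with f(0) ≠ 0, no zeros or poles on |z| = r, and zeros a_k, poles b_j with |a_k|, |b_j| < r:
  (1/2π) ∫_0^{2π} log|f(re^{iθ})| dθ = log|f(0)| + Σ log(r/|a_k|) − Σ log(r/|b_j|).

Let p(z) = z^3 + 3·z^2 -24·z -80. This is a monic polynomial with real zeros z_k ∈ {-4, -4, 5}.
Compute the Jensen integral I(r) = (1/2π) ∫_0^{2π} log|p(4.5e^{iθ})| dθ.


Zeros: -4, -4, 5; r = 4.5.
Inside |z| < r: -4, -4. Outside (|z| ≥ r): 5.
p(0) = -80, so log|p(0)| = log(80) = 4.3820.
Apply Jensen: I(r) = log|p(0)| + Σ_k log(r/|z_k|), summed over zeros inside |z| < r.
  log(r/|z_k|) for z_k = -4: log(4.5/4) = 0.1178
  log(r/|z_k|) for z_k = -4: log(4.5/4) = 0.1178
  Outside zeros (5) contribute nothing to the Jensen sum.
Sum over inside zeros: 0.2356.
I(r) = log|p(0)| + (inside sum) = 4.3820 + 0.2356 = 4.6176.
Note: since some zeros are outside |z| ≤ r, the simplified n·log(r) form does NOT apply — only the inside zeros contribute.

I(r) ≈ 4.6176.


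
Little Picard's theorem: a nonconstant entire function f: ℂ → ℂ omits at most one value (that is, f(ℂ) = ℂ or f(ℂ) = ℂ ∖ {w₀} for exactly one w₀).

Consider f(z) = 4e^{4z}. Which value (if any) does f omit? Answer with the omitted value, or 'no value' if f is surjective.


Little Picard bounds the complement of f(ℂ) to at most one point.
e^{4z} is never zero on ℂ, so 4·e^{4z} takes every value in ℂ ∖ {0}. Adding 0 shifts the range to ℂ ∖ {0}. Thus f omits exactly the value 0.

Omitted value: 0.


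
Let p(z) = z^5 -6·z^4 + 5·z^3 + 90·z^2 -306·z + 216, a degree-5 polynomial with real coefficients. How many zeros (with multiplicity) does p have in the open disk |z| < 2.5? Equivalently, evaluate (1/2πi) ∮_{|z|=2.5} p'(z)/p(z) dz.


The zeros of p are: -4, 1, 3, (3 + 3i), (3 - 3i).
Their magnitudes are: 4, 1, 3, 4.243, 4.243.
Zeros with |z| < R = 2.5: 1.
Count = 1.
By the argument principle, (1/2πi) ∮_{|z|=R} p'(z)/p(z) dz equals exactly this count.

Number of zeros inside |z| < 2.5: 1.


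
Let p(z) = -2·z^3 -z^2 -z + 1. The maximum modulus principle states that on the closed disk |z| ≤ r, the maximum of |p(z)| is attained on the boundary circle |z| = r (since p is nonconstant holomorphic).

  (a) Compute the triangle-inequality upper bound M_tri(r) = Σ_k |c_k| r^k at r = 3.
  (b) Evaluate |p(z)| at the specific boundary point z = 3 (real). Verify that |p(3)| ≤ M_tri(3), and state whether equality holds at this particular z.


Coefficients: c_0 = 1, c_1 = -1, c_2 = -1, c_3 = -2. Radius r = 3.
Part (a). Triangle bound: M_tri(r) = Σ_k |c_k| r^k
  = |1|·3^0 + |-1|·3^1 + |-1|·3^2 + |-2|·3^3
  = 1 + 3 + 9 + 54 = 67.
This bounds M(r) := max_{|z|=r} |p(z)| from above; equality holds iff all terms c_k z^k can be made to align in phase at a single z on |z|=r.
Part (b). At z = 3 (real, on the circle |z| = r):
  p(3) = (1)·3^0 + (-1)·3^1 + (-1)·3^2 + (-2)·3^3 = -65.
  |p(3)| = 65.
Check: |p(3)| = 65 ≤ 67 = M_tri(3). ✓ Equality does not hold at z = 3 (the coefficients have mixed signs, so the terms do not all align in phase there).

M_tri(3) = 67; |p(3)| = 65; equality at z=3: no.


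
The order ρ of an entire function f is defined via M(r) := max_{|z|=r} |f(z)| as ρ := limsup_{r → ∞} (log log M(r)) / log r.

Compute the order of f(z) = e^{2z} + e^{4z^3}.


Each summand is entire of order 1 and 3 respectively (as in the single-exponential case). The order of a sum is at most the max of the orders, so ρ ≤ 3. For the lower bound: on |z|=r choose arg z so that 4z^3 is real positive; then |e^{4z^3}| = e^{4r^3} while |e^{2z}| ≤ e^{2r^1} = o(e^{4r^3}). So |f| ≥ e^{4r^3}(1 − o(1)) and ρ ≥ 3. Hence ρ = max(1, 3) = 3.
Therefore ρ = 3.

Order ρ = 3.


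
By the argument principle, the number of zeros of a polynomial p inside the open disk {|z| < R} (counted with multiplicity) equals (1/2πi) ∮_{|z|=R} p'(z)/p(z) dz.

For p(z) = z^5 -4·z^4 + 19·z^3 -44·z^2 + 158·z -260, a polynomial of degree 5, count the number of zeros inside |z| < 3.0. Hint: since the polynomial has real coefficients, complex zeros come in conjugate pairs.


The zeros of p are: 2, (-1 + 3i), (-1 - 3i), (2 + 3i), (2 - 3i).
Their magnitudes are: 2, 3.162, 3.162, 3.606, 3.606.
Zeros with |z| < R = 3.0: 2.
Count = 1.
By the argument principle, (1/2πi) ∮_{|z|=R} p'(z)/p(z) dz equals exactly this count.

Number of zeros inside |z| < 3.0: 1.


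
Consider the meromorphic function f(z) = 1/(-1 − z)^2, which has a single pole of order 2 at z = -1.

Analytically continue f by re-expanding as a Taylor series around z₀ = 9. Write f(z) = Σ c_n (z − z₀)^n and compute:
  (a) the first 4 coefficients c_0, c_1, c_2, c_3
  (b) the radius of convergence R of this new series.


Let w = z − z₀, so z = z₀ + w.
Then -1 − z = -1 − (z₀ + w) = (-1 − z₀) − w = -10 − w.
f(z) = 1/(-10 − w)^2 = (1/(-10)^2) · (1 − w/(-10))^{−2}.
By the binomial series (1−u)^{−2} = Σ_{n≥0} C(n+1, 1) u^n for |u|<1, with u = w/(-10):
  c_n = C(n+1, 1) / (-10)^(n+2).
  c_0 = 1/(-10)^2 = 1/100.
  c_1 = 2/(-10)^3 = -1/500.
  c_2 = 3/(-10)^4 = 3/10000.
  c_3 = 4/(-10)^5 = -1/25000.
The series is valid for |w/d| < 1, i.e. |z − z₀| < |d|.
Radius of convergence: R = |-1 − z₀| = |-10| = 10 (distance from z₀ to the singularity z = -1).

c_0 = 1/100, c_1 = -1/500, c_2 = 3/10000, c_3 = -1/25000; R = 10.


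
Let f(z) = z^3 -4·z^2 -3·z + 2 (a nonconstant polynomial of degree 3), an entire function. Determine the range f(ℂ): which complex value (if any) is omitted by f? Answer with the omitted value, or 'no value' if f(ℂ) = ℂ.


Little Picard bounds the complement of f(ℂ) to at most one point.
For every w ∈ ℂ, the equation p(z) − w = 0 is a nonconstant polynomial in z and hence has at least one root by the fundamental theorem of algebra. So p is surjective onto ℂ, omitting no value.

Omitted value: no value.


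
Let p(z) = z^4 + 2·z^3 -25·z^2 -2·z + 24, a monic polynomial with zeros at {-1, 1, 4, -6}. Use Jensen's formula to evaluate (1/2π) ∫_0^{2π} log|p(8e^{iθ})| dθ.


Zeros: -6, -1, 1, 4; r = 8.
Inside |z| < r: -6, -1, 1, 4. Outside (|z| ≥ r): ∅.
p(0) = 24, so log|p(0)| = log(24) = 3.1781.
Apply Jensen: I(r) = log|p(0)| + Σ_k log(r/|z_k|), summed over zeros inside |z| < r.
  log(r/|z_k|) for z_k = -1: log(8/1) = 2.0794
  log(r/|z_k|) for z_k = 1: log(8/1) = 2.0794
  log(r/|z_k|) for z_k = 4: log(8/4) = 0.6931
  log(r/|z_k|) for z_k = -6: log(8/6) = 0.2877
Sum over inside zeros: 5.1397.
I(r) = log|p(0)| + (inside sum) = 3.1781 + 5.1397 = 8.3178.
Closed form (all zeros inside, monic): I(r) = n·log(r) = 4·log(8) = 8.3178. ✓

I(r) ≈ 8.3178.


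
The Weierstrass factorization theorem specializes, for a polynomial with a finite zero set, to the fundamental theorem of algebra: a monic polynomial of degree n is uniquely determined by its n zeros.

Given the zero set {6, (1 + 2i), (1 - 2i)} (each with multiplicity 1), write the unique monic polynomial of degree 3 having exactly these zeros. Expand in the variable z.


The polynomial is p(z) = ∏_{α ∈ S} (z − α), where S = {6, (1 + 2i), (1 - 2i)}.
Expanding the product yields: p(z) = z^3 -8·z^2 + 17·z -30.
Note conjugate pairs combine to real quadratics: (z − (1+2i))(z − (1−2i)) = z² − 2z + 5.
The resulting polynomial has degree 3 and real coefficients as required.

p(z) = z^3 -8·z^2 + 17·z -30.


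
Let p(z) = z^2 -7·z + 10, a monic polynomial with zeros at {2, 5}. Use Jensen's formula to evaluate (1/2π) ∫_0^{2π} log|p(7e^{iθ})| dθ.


Zeros: 2, 5; r = 7.
Inside |z| < r: 2, 5. Outside (|z| ≥ r): ∅.
p(0) = 10, so log|p(0)| = log(10) = 2.3026.
Apply Jensen: I(r) = log|p(0)| + Σ_k log(r/|z_k|), summed over zeros inside |z| < r.
  log(r/|z_k|) for z_k = 2: log(7/2) = 1.2528
  log(r/|z_k|) for z_k = 5: log(7/5) = 0.3365
Sum over inside zeros: 1.5892.
I(r) = log|p(0)| + (inside sum) = 2.3026 + 1.5892 = 3.8918.
Closed form (all zeros inside, monic): I(r) = n·log(r) = 2·log(7) = 3.8918. ✓

I(r) ≈ 3.8918.


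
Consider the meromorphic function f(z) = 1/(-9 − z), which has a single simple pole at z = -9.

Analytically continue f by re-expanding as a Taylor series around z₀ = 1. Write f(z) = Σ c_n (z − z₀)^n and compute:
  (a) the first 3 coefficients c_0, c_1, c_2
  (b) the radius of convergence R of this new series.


Let w = z − z₀, so z = z₀ + w.
Then -9 − z = -9 − (z₀ + w) = (-9 − z₀) − w = -10 − w.
f(z) = 1/(-10 − w) = (1/(-10)) · 1/(1 − w/(-10)) = Σ_{n≥0} w^n / (-10)^(n+1).
So c_n = 1/(-10)^(n+1):
  c_0 = 1/(-10)^1 = -1/10.
  c_1 = 1/(-10)^2 = 1/100.
  c_2 = 1/(-10)^3 = -1/1000.
The series is valid for |w/d| < 1, i.e. |z − z₀| < |d|.
Radius of convergence: R = |-9 − z₀| = |-10| = 10 (distance from z₀ to the singularity z = -9).

c_0 = -1/10, c_1 = 1/100, c_2 = -1/1000; R = 10.


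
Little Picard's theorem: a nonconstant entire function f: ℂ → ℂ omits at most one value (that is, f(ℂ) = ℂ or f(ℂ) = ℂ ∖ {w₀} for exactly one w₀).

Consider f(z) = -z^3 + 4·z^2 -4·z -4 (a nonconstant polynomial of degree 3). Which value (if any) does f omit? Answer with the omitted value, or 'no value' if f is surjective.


Little Picard bounds the complement of f(ℂ) to at most one point.
For every w ∈ ℂ, the equation p(z) − w = 0 is a nonconstant polynomial in z and hence has at least one root by the fundamental theorem of algebra. So p is surjective onto ℂ, omitting no value.

Omitted value: no value.


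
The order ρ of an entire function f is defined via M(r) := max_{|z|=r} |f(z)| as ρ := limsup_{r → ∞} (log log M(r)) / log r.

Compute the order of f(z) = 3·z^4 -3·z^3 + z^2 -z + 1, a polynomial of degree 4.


|f(z)| ≤ Σ|c_k|·r^k = O(r^4) as r → ∞. Polynomial growth is O(e^{r^ε}) for every ε > 0 (since r^4/e^{r^ε} → 0), so ρ ≤ ε for all ε > 0, i.e. ρ = 0. Every nonconstant polynomial has order 0.
Therefore ρ = 0.

Order ρ = 0.


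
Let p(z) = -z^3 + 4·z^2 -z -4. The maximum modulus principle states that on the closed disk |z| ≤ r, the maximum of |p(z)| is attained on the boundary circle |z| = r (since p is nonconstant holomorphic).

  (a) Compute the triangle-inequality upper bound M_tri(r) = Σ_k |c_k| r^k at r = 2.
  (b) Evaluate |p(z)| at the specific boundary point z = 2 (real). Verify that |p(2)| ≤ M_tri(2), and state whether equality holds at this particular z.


Coefficients: c_0 = -4, c_1 = -1, c_2 = 4, c_3 = -1. Radius r = 2.
Part (a). Triangle bound: M_tri(r) = Σ_k |c_k| r^k
  = |-4|·2^0 + |-1|·2^1 + |4|·2^2 + |-1|·2^3
  = 4 + 2 + 16 + 8 = 30.
This bounds M(r) := max_{|z|=r} |p(z)| from above; equality holds iff all terms c_k z^k can be made to align in phase at a single z on |z|=r.
Part (b). At z = 2 (real, on the circle |z| = r):
  p(2) = (-4)·2^0 + (-1)·2^1 + (4)·2^2 + (-1)·2^3 = 2.
  |p(2)| = 2.
Check: |p(2)| = 2 ≤ 30 = M_tri(2). ✓ Equality does not hold at z = 2 (the coefficients have mixed signs, so the terms do not all align in phase there).

M_tri(2) = 30; |p(2)| = 2; equality at z=2: no.


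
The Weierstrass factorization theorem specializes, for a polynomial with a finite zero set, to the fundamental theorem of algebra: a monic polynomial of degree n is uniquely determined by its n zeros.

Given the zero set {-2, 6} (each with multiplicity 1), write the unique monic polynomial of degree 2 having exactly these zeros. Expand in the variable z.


The polynomial is p(z) = ∏_{α ∈ S} (z − α), where S = {-2, 6}.
Expanding the product yields: p(z) = z^2 -4·z -12.
The resulting polynomial has degree 2 and real coefficients as required.

p(z) = z^2 -4·z -12.


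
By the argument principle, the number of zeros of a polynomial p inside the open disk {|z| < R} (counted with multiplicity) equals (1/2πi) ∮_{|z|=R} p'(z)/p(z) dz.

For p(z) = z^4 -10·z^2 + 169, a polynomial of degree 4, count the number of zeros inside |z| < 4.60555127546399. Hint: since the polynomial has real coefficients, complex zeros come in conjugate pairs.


The zeros of p are: (-3 + 2i), (-3 - 2i), (3 + 2i), (3 - 2i).
Their magnitudes are: 3.606, 3.606, 3.606, 3.606.
Zeros with |z| < R = 4.60555127546399: (-3 + 2i), (-3 - 2i), (3 + 2i), (3 - 2i).
Count = 4.
By the argument principle, (1/2πi) ∮_{|z|=R} p'(z)/p(z) dz equals exactly this count.

Number of zeros inside |z| < 4.60555127546399: 4.


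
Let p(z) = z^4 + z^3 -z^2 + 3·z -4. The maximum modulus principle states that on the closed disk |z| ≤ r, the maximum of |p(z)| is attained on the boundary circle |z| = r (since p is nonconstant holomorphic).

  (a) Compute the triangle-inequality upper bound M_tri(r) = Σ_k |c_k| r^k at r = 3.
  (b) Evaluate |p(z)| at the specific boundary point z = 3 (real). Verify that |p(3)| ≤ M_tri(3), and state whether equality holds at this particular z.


Coefficients: c_0 = -4, c_1 = 3, c_2 = -1, c_3 = 1, c_4 = 1. Radius r = 3.
Part (a). Triangle bound: M_tri(r) = Σ_k |c_k| r^k
  = |-4|·3^0 + |3|·3^1 + |-1|·3^2 + |1|·3^3 + |1|·3^4
  = 4 + 9 + 9 + 27 + 81 = 130.
This bounds M(r) := max_{|z|=r} |p(z)| from above; equality holds iff all terms c_k z^k can be made to align in phase at a single z on |z|=r.
Part (b). At z = 3 (real, on the circle |z| = r):
  p(3) = (-4)·3^0 + (3)·3^1 + (-1)·3^2 + (1)·3^3 + (1)·3^4 = 104.
  |p(3)| = 104.
Check: |p(3)| = 104 ≤ 130 = M_tri(3). ✓ Equality does not hold at z = 3 (the coefficients have mixed signs, so the terms do not all align in phase there).

M_tri(3) = 130; |p(3)| = 104; equality at z=3: no.


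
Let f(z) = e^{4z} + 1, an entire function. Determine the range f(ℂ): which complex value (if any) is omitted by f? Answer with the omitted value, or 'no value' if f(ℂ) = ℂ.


Little Picard bounds the complement of f(ℂ) to at most one point.
e^{4z} is never zero on ℂ, so 1·e^{4z} takes every value in ℂ ∖ {0}. Adding 1 shifts the range to ℂ ∖ {1}. Thus f omits exactly the value 1.

Omitted value: 1.


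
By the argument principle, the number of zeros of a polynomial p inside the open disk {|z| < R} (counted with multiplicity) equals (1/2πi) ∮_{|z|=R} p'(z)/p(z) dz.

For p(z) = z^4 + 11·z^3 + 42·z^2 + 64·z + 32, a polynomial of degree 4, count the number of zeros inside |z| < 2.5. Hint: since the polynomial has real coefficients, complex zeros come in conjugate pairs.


The zeros of p are: -4, -4, -2, -1.
Their magnitudes are: 4, 4, 2, 1.
Zeros with |z| < R = 2.5: -2, -1.
Count = 2.
By the argument principle, (1/2πi) ∮_{|z|=R} p'(z)/p(z) dz equals exactly this count.

Number of zeros inside |z| < 2.5: 2.


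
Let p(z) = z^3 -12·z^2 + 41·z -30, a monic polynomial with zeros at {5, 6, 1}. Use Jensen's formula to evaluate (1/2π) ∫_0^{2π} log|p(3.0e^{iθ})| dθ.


Zeros: 1, 5, 6; r = 3.0.
Inside |z| < r: 1. Outside (|z| ≥ r): 5, 6.
p(0) = -30, so log|p(0)| = log(30) = 3.4012.
Apply Jensen: I(r) = log|p(0)| + Σ_k log(r/|z_k|), summed over zeros inside |z| < r.
  log(r/|z_k|) for z_k = 1: log(3.0/1) = 1.0986
  Outside zeros (5, 6) contribute nothing to the Jensen sum.
Sum over inside zeros: 1.0986.
I(r) = log|p(0)| + (inside sum) = 3.4012 + 1.0986 = 4.4998.
Note: since some zeros are outside |z| ≤ r, the simplified n·log(r) form does NOT apply — only the inside zeros contribute.

I(r) ≈ 4.4998.


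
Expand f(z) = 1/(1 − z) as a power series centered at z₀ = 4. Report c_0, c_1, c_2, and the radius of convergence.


Let w = z − z₀, so z = z₀ + w.
Then 1 − z = 1 − (z₀ + w) = (1 − z₀) − w = -3 − w.
f(z) = 1/(-3 − w) = (1/(-3)) · 1/(1 − w/(-3)) = Σ_{n≥0} w^n / (-3)^(n+1).
So c_n = 1/(-3)^(n+1):
  c_0 = 1/(-3)^1 = -1/3.
  c_1 = 1/(-3)^2 = 1/9.
  c_2 = 1/(-3)^3 = -1/27.
The series is valid for |w/d| < 1, i.e. |z − z₀| < |d|.
Radius of convergence: R = |1 − z₀| = |-3| = 3 (distance from z₀ to the singularity z = 1).

c_0 = -1/3, c_1 = 1/9, c_2 = -1/27; R = 3.


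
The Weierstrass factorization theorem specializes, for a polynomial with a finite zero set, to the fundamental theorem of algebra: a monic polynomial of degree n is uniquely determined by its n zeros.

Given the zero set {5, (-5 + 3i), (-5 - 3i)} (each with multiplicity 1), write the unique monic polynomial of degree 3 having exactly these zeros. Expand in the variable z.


The polynomial is p(z) = ∏_{α ∈ S} (z − α), where S = {5, (-5 + 3i), (-5 - 3i)}.
Expanding the product yields: p(z) = z^3 + 5·z^2 -16·z -170.
Note conjugate pairs combine to real quadratics: (z − (-5+3i))(z − (-5−3i)) = z² + 10z + 34.
The resulting polynomial has degree 3 and real coefficients as required.

p(z) = z^3 + 5·z^2 -16·z -170.


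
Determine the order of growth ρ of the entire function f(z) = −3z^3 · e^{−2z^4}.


M(r) = max_{|z|=r} |-3|·|z|^3·|e^{−2z^4}| = 3·r^3 · e^{2r^4} (the factors attain their maxima compatibly on |z|=r). Then log M(r) = log 3 + 3·log r + 2r^4, dominated by the last term, so log log M(r) ~ 4·log r. The polynomial factor -3z^3 contributes only a log r term and does not affect the order. ρ = 4.
Therefore ρ = 4.

Order ρ = 4.


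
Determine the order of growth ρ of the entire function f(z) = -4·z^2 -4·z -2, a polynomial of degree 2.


|f(z)| ≤ Σ|c_k|·r^k = O(r^2) as r → ∞. Polynomial growth is O(e^{r^ε}) for every ε > 0 (since r^2/e^{r^ε} → 0), so ρ ≤ ε for all ε > 0, i.e. ρ = 0. Every nonconstant polynomial has order 0.
Therefore ρ = 0.

Order ρ = 0.


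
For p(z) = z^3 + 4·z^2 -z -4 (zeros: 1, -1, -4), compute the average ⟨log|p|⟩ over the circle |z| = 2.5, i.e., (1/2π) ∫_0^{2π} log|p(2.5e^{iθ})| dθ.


Zeros: -4, -1, 1; r = 2.5.
Inside |z| < r: -1, 1. Outside (|z| ≥ r): -4.
p(0) = -4, so log|p(0)| = log(4) = 1.3863.
Apply Jensen: I(r) = log|p(0)| + Σ_k log(r/|z_k|), summed over zeros inside |z| < r.
  log(r/|z_k|) for z_k = 1: log(2.5/1) = 0.9163
  log(r/|z_k|) for z_k = -1: log(2.5/1) = 0.9163
  Outside zeros (-4) contribute nothing to the Jensen sum.
Sum over inside zeros: 1.8326.
I(r) = log|p(0)| + (inside sum) = 1.3863 + 1.8326 = 3.2189.
Note: since some zeros are outside |z| ≤ r, the simplified n·log(r) form does NOT apply — only the inside zeros contribute.

I(r) ≈ 3.2189.


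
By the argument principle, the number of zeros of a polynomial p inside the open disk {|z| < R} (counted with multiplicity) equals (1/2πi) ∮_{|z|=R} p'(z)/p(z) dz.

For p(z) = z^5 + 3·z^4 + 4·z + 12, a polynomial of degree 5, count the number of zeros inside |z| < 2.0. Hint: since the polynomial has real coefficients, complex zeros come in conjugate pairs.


The zeros of p are: -3, (1 + 1i), (1 - 1i), (-1 + 1i), (-1 - 1i).
Their magnitudes are: 3, 1.414, 1.414, 1.414, 1.414.
Zeros with |z| < R = 2.0: (1 + 1i), (1 - 1i), (-1 + 1i), (-1 - 1i).
Count = 4.
By the argument principle, (1/2πi) ∮_{|z|=R} p'(z)/p(z) dz equals exactly this count.

Number of zeros inside |z| < 2.0: 4.


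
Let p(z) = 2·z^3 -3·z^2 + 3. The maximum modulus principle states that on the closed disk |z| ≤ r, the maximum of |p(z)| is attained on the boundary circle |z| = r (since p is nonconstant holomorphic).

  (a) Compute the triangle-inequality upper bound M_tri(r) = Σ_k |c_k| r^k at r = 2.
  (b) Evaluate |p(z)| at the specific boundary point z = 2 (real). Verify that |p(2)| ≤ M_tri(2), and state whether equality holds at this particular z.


Coefficients: c_0 = 3, c_1 = 0, c_2 = -3, c_3 = 2. Radius r = 2.
Part (a). Triangle bound: M_tri(r) = Σ_k |c_k| r^k
  = |3|·2^0 + |0|·2^1 + |-3|·2^2 + |2|·2^3
  = 3 + 0 + 12 + 16 = 31.
This bounds M(r) := max_{|z|=r} |p(z)| from above; equality holds iff all terms c_k z^k can be made to align in phase at a single z on |z|=r.
Part (b). At z = 2 (real, on the circle |z| = r):
  p(2) = (3)·2^0 + (0)·2^1 + (-3)·2^2 + (2)·2^3 = 7.
  |p(2)| = 7.
Check: |p(2)| = 7 ≤ 31 = M_tri(2). ✓ Equality does not hold at z = 2 (the coefficients have mixed signs, so the terms do not all align in phase there).

M_tri(2) = 31; |p(2)| = 7; equality at z=2: no.


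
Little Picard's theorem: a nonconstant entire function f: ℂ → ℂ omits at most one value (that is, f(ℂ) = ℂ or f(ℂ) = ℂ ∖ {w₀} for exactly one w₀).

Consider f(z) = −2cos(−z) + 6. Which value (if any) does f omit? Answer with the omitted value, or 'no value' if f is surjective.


Little Picard bounds the complement of f(ℂ) to at most one point.
cos is entire and surjective onto ℂ: for every w ∈ ℂ, cos(ζ) = w has a solution ζ ∈ ℂ (e.g., via the complex inverse arccos). With ζ = −z this gives z = ζ/(-1). Then -2·cos(−z) takes every value in -2·ℂ = ℂ, and adding 6 is a bijection of ℂ. So f is surjective and omits no value. (Note: only on the real line is cos bounded by [−1, 1].)

Omitted value: no value.


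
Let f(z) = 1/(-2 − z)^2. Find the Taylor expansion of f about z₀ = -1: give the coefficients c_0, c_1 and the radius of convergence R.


Let w = z − z₀, so z = z₀ + w.
Then -2 − z = -2 − (z₀ + w) = (-2 − z₀) − w = -1 − w.
f(z) = 1/(-1 − w)^2 = (1/(-1)^2) · (1 − w/(-1))^{−2}.
By the binomial series (1−u)^{−2} = Σ_{n≥0} C(n+1, 1) u^n for |u|<1, with u = w/(-1):
  c_n = C(n+1, 1) / (-1)^(n+2).
  c_0 = 1/(-1)^2 = 1.
  c_1 = 2/(-1)^3 = -2.
The series is valid for |w/d| < 1, i.e. |z − z₀| < |d|.
Radius of convergence: R = |-2 − z₀| = |-1| = 1 (distance from z₀ to the singularity z = -2).

c_0 = 1, c_1 = -2; R = 1.


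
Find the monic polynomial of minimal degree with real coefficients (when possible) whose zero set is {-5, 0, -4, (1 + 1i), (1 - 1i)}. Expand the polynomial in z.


The polynomial is p(z) = ∏_{α ∈ S} (z − α), where S = {-5, 0, -4, (1 + 1i), (1 - 1i)}.
Expanding the product yields: p(z) = z^5 + 7·z^4 + 4·z^3 -22·z^2 + 40·z.
Note conjugate pairs combine to real quadratics: (z − (1+1i))(z − (1−1i)) = z² − 2z + 2.
The resulting polynomial has degree 5 and real coefficients as required.

p(z) = z^5 + 7·z^4 + 4·z^3 -22·z^2 + 40·z.


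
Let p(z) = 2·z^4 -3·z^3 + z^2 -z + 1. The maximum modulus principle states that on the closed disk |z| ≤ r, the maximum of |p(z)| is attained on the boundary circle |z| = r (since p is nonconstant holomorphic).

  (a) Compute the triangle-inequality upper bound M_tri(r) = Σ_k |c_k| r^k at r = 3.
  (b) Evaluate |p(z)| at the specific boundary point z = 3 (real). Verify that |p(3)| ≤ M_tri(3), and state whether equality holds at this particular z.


Coefficients: c_0 = 1, c_1 = -1, c_2 = 1, c_3 = -3, c_4 = 2. Radius r = 3.
Part (a). Triangle bound: M_tri(r) = Σ_k |c_k| r^k
  = |1|·3^0 + |-1|·3^1 + |1|·3^2 + |-3|·3^3 + |2|·3^4
  = 1 + 3 + 9 + 81 + 162 = 256.
This bounds M(r) := max_{|z|=r} |p(z)| from above; equality holds iff all terms c_k z^k can be made to align in phase at a single z on |z|=r.
Part (b). At z = 3 (real, on the circle |z| = r):
  p(3) = (1)·3^0 + (-1)·3^1 + (1)·3^2 + (-3)·3^3 + (2)·3^4 = 88.
  |p(3)| = 88.
Check: |p(3)| = 88 ≤ 256 = M_tri(3). ✓ Equality does not hold at z = 3 (the coefficients have mixed signs, so the terms do not all align in phase there).

M_tri(3) = 256; |p(3)| = 88; equality at z=3: no.


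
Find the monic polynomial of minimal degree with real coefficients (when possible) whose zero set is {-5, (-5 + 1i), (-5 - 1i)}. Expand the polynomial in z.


The polynomial is p(z) = ∏_{α ∈ S} (z − α), where S = {-5, (-5 + 1i), (-5 - 1i)}.
Expanding the product yields: p(z) = z^3 + 15·z^2 + 76·z + 130.
Note conjugate pairs combine to real quadratics: (z − (-5+1i))(z − (-5−1i)) = z² + 10z + 26.
The resulting polynomial has degree 3 and real coefficients as required.

p(z) = z^3 + 15·z^2 + 76·z + 130.


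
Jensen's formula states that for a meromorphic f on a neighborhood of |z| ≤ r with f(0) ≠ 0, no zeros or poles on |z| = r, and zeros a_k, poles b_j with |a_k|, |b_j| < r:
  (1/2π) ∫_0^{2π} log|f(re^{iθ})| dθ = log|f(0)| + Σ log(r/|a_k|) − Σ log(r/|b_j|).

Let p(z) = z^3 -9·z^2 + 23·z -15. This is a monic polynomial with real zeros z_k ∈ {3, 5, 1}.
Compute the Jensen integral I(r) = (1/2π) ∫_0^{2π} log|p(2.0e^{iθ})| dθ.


Zeros: 1, 3, 5; r = 2.0.
Inside |z| < r: 1. Outside (|z| ≥ r): 3, 5.
p(0) = -15, so log|p(0)| = log(15) = 2.7081.
Apply Jensen: I(r) = log|p(0)| + Σ_k log(r/|z_k|), summed over zeros inside |z| < r.
  log(r/|z_k|) for z_k = 1: log(2.0/1) = 0.6931
  Outside zeros (3, 5) contribute nothing to the Jensen sum.
Sum over inside zeros: 0.6931.
I(r) = log|p(0)| + (inside sum) = 2.7081 + 0.6931 = 3.4012.
Note: since some zeros are outside |z| ≤ r, the simplified n·log(r) form does NOT apply — only the inside zeros contribute.

I(r) ≈ 3.4012.


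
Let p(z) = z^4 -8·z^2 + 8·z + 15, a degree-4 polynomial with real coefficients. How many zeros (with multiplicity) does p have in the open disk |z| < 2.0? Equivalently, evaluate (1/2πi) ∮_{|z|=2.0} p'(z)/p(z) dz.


The zeros of p are: -3, -1, (2 + 1i), (2 - 1i).
Their magnitudes are: 3, 1, 2.236, 2.236.
Zeros with |z| < R = 2.0: -1.
Count = 1.
By the argument principle, (1/2πi) ∮_{|z|=R} p'(z)/p(z) dz equals exactly this count.

Number of zeros inside |z| < 2.0: 1.


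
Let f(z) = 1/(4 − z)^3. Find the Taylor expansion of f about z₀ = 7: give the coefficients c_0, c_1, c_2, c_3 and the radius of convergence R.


Let w = z − z₀, so z = z₀ + w.
Then 4 − z = 4 − (z₀ + w) = (4 − z₀) − w = -3 − w.
f(z) = 1/(-3 − w)^3 = (1/(-3)^3) · (1 − w/(-3))^{−3}.
By the binomial series (1−u)^{−3} = Σ_{n≥0} C(n+2, 2) u^n for |u|<1, with u = w/(-3):
  c_n = C(n+2, 2) / (-3)^(n+3).
  c_0 = 1/(-3)^3 = -1/27.
  c_1 = 3/(-3)^4 = 1/27.
  c_2 = 6/(-3)^5 = -2/81.
  c_3 = 10/(-3)^6 = 10/729.
The series is valid for |w/d| < 1, i.e. |z − z₀| < |d|.
Radius of convergence: R = |4 − z₀| = |-3| = 3 (distance from z₀ to the singularity z = 4).

c_0 = -1/27, c_1 = 1/27, c_2 = -2/81, c_3 = 10/729; R = 3.


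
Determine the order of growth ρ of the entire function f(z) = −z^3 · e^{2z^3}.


M(r) = max_{|z|=r} |-1|·|z|^3·|e^{2z^3}| = 1·r^3 · e^{2r^3} (the factors attain their maxima compatibly on |z|=r). Then log M(r) = log 1 + 3·log r + 2r^3, dominated by the last term, so log log M(r) ~ 3·log r. The polynomial factor -1z^3 contributes only a log r term and does not affect the order. ρ = 3.
Therefore ρ = 3.

Order ρ = 3.


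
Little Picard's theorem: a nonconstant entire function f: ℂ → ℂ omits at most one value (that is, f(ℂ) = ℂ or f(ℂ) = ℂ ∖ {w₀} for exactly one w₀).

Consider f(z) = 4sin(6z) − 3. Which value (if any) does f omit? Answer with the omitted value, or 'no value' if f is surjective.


Little Picard bounds the complement of f(ℂ) to at most one point.
sin is entire and surjective onto ℂ: for every w ∈ ℂ, sin(ζ) = w has a solution ζ ∈ ℂ (e.g., via the complex inverse arcsin). With ζ = 6z this gives z = ζ/(6). Then 4·sin(6z) takes every value in 4·ℂ = ℂ, and adding -3 is a bijection of ℂ. So f is surjective and omits no value. (Note: only on the real line is sin bounded by [−1, 1].)

Omitted value: no value.


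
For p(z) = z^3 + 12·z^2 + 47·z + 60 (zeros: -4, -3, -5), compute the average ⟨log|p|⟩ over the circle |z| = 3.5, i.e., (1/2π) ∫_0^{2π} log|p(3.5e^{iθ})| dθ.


Zeros: -5, -4, -3; r = 3.5.
Inside |z| < r: -3. Outside (|z| ≥ r): -5, -4.
p(0) = 60, so log|p(0)| = log(60) = 4.0943.
Apply Jensen: I(r) = log|p(0)| + Σ_k log(r/|z_k|), summed over zeros inside |z| < r.
  log(r/|z_k|) for z_k = -3: log(3.5/3) = 0.1542
  Outside zeros (-5, -4) contribute nothing to the Jensen sum.
Sum over inside zeros: 0.1542.
I(r) = log|p(0)| + (inside sum) = 4.0943 + 0.1542 = 4.2485.
Note: since some zeros are outside |z| ≤ r, the simplified n·log(r) form does NOT apply — only the inside zeros contribute.

I(r) ≈ 4.2485.


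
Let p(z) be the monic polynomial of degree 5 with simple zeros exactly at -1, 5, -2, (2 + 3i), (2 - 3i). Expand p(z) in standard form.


The polynomial is p(z) = ∏_{α ∈ S} (z − α), where S = {-1, 5, -2, (2 + 3i), (2 - 3i)}.
Expanding the product yields: p(z) = z^5 -6·z^4 + 8·z^3 + 16·z^2 -129·z -130.
Note conjugate pairs combine to real quadratics: (z − (2+3i))(z − (2−3i)) = z² − 4z + 13.
The resulting polynomial has degree 5 and real coefficients as required.

p(z) = z^5 -6·z^4 + 8·z^3 + 16·z^2 -129·z -130.


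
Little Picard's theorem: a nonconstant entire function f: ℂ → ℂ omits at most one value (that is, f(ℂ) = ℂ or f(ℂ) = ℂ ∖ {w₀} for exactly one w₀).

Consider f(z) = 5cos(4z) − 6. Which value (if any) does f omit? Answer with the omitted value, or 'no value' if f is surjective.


Little Picard bounds the complement of f(ℂ) to at most one point.
cos is entire and surjective onto ℂ: for every w ∈ ℂ, cos(ζ) = w has a solution ζ ∈ ℂ (e.g., via the complex inverse arccos). With ζ = 4z this gives z = ζ/(4). Then 5·cos(4z) takes every value in 5·ℂ = ℂ, and adding -6 is a bijection of ℂ. So f is surjective and omits no value. (Note: only on the real line is cos bounded by [−1, 1].)

Omitted value: no value.


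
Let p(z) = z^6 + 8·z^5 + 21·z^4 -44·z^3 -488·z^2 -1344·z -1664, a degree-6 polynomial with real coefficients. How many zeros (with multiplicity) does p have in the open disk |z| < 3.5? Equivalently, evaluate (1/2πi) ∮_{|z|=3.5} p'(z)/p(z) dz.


The zeros of p are: 4, -4, (-2 + 2i), (-2 - 2i), (-2 + 3i), (-2 - 3i).
Their magnitudes are: 4, 4, 2.828, 2.828, 3.606, 3.606.
Zeros with |z| < R = 3.5: (-2 + 2i), (-2 - 2i).
Count = 2.
By the argument principle, (1/2πi) ∮_{|z|=R} p'(z)/p(z) dz equals exactly this count.

Number of zeros inside |z| < 3.5: 2.


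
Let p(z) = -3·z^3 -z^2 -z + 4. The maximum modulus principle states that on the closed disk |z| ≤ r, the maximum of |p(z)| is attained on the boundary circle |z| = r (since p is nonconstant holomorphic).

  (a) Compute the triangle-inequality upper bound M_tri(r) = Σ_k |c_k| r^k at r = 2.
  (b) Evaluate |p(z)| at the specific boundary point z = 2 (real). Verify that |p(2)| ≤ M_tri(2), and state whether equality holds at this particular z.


Coefficients: c_0 = 4, c_1 = -1, c_2 = -1, c_3 = -3. Radius r = 2.
Part (a). Triangle bound: M_tri(r) = Σ_k |c_k| r^k
  = |4|·2^0 + |-1|·2^1 + |-1|·2^2 + |-3|·2^3
  = 4 + 2 + 4 + 24 = 34.
This bounds M(r) := max_{|z|=r} |p(z)| from above; equality holds iff all terms c_k z^k can be made to align in phase at a single z on |z|=r.
Part (b). At z = 2 (real, on the circle |z| = r):
  p(2) = (4)·2^0 + (-1)·2^1 + (-1)·2^2 + (-3)·2^3 = -26.
  |p(2)| = 26.
Check: |p(2)| = 26 ≤ 34 = M_tri(2). ✓ Equality does not hold at z = 2 (the coefficients have mixed signs, so the terms do not all align in phase there).

M_tri(2) = 34; |p(2)| = 26; equality at z=2: no.


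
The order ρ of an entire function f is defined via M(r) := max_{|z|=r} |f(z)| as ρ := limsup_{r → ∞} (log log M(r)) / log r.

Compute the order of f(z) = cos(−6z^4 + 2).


Write cos(w) = (e^{iw} ± e^{−iw})/(2 or 2i), so |cos(w)| ≤ e^{|w|}. With w = −6z^4 + 2, |w| ≤ 6r^4 + 2 on |z|=r, giving M(r) ≤ e^{6r^4 + 2} and ρ ≤ 4. For the lower bound, choose z on |z|=r with -6z^4 purely imaginary of modulus 6r^4; then |cos(−6z^4 + 2)| grows like e^{6r^4}/2, so ρ ≥ 4. Hence ρ = 4.
Therefore ρ = 4.

Order ρ = 4.


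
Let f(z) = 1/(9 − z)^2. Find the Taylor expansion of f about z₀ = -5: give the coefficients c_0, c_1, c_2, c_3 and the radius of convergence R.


Let w = z − z₀, so z = z₀ + w.
Then 9 − z = 9 − (z₀ + w) = (9 − z₀) − w = 14 − w.
f(z) = 1/(14 − w)^2 = (1/(14)^2) · (1 − w/(14))^{−2}.
By the binomial series (1−u)^{−2} = Σ_{n≥0} C(n+1, 1) u^n for |u|<1, with u = w/(14):
  c_n = C(n+1, 1) / (14)^(n+2).
  c_0 = 1/(14)^2 = 1/196.
  c_1 = 2/(14)^3 = 1/1372.
  c_2 = 3/(14)^4 = 3/38416.
  c_3 = 4/(14)^5 = 1/134456.
The series is valid for |w/d| < 1, i.e. |z − z₀| < |d|.
Radius of convergence: R = |9 − z₀| = |14| = 14 (distance from z₀ to the singularity z = 9).

c_0 = 1/196, c_1 = 1/1372, c_2 = 3/38416, c_3 = 1/134456; R = 14.


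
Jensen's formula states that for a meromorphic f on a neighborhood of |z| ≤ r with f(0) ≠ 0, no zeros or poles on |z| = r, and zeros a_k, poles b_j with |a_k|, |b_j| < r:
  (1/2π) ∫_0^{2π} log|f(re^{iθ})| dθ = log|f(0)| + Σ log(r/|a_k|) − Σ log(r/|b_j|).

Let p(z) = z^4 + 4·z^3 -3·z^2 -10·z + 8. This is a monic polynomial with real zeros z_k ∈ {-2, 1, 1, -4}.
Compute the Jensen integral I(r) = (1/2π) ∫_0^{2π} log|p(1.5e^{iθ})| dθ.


Zeros: -4, -2, 1, 1; r = 1.5.
Inside |z| < r: 1, 1. Outside (|z| ≥ r): -4, -2.
p(0) = 8, so log|p(0)| = log(8) = 2.0794.
Apply Jensen: I(r) = log|p(0)| + Σ_k log(r/|z_k|), summed over zeros inside |z| < r.
  log(r/|z_k|) for z_k = 1: log(1.5/1) = 0.4055
  log(r/|z_k|) for z_k = 1: log(1.5/1) = 0.4055
  Outside zeros (-4, -2) contribute nothing to the Jensen sum.
Sum over inside zeros: 0.8109.
I(r) = log|p(0)| + (inside sum) = 2.0794 + 0.8109 = 2.8904.
Note: since some zeros are outside |z| ≤ r, the simplified n·log(r) form does NOT apply — only the inside zeros contribute.

I(r) ≈ 2.8904.


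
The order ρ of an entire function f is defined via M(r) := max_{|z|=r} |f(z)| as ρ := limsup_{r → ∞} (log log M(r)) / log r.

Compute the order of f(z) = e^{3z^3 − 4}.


|e^{3z^3 − 4}| = e^{Re(3·z^3) + -4} ≤ e^{3|z|^3 + -4} = e^{3r^3 + -4} on |z| = r, so ρ ≤ 3. Choosing z on |z|=r so that 3·z^3 is real positive (always possible by picking arg z appropriately) gives |f(z)| = e^{3r^3 + -4}, matching the bound. The additive constant -4 does not affect log log M(r) ~ 3·log r. Hence ρ = 3.
Therefore ρ = 3.

Order ρ = 3.


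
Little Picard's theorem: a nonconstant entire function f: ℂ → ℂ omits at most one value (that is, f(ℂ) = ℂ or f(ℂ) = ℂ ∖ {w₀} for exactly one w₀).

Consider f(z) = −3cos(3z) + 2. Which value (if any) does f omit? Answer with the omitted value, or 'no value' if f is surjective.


Little Picard bounds the complement of f(ℂ) to at most one point.
cos is entire and surjective onto ℂ: for every w ∈ ℂ, cos(ζ) = w has a solution ζ ∈ ℂ (e.g., via the complex inverse arccos). With ζ = 3z this gives z = ζ/(3). Then -3·cos(3z) takes every value in -3·ℂ = ℂ, and adding 2 is a bijection of ℂ. So f is surjective and omits no value. (Note: only on the real line is cos bounded by [−1, 1].)

Omitted value: no value.


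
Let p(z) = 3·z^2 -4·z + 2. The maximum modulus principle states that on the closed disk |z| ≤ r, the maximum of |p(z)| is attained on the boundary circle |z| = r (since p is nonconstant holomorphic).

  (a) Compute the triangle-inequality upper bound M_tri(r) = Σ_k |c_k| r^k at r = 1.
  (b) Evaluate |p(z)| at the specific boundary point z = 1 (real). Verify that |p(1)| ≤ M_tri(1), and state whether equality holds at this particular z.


Coefficients: c_0 = 2, c_1 = -4, c_2 = 3. Radius r = 1.
Part (a). Triangle bound: M_tri(r) = Σ_k |c_k| r^k
  = |2|·1^0 + |-4|·1^1 + |3|·1^2
  = 2 + 4 + 3 = 9.
This bounds M(r) := max_{|z|=r} |p(z)| from above; equality holds iff all terms c_k z^k can be made to align in phase at a single z on |z|=r.
Part (b). At z = 1 (real, on the circle |z| = r):
  p(1) = (2)·1^0 + (-4)·1^1 + (3)·1^2 = 1.
  |p(1)| = 1.
Check: |p(1)| = 1 ≤ 9 = M_tri(1). ✓ Equality does not hold at z = 1 (the coefficients have mixed signs, so the terms do not all align in phase there).

M_tri(1) = 9; |p(1)| = 1; equality at z=1: no.


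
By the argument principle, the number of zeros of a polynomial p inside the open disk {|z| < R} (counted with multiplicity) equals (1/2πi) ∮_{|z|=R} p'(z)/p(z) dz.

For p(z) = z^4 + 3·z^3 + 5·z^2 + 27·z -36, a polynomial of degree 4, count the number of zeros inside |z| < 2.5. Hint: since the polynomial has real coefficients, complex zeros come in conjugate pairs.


The zeros of p are: -4, 1, (0 + 3i), (0 - 3i).
Their magnitudes are: 4, 1, 3, 3.
Zeros with |z| < R = 2.5: 1.
Count = 1.
By the argument principle, (1/2πi) ∮_{|z|=R} p'(z)/p(z) dz equals exactly this count.

Number of zeros inside |z| < 2.5: 1.


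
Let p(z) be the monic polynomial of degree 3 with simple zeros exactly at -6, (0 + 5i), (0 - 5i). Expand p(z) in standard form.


The polynomial is p(z) = ∏_{α ∈ S} (z − α), where S = {-6, (0 + 5i), (0 - 5i)}.
Expanding the product yields: p(z) = z^3 + 6·z^2 + 25·z + 150.
Note conjugate pairs combine to real quadratics: (z − (0+5i))(z − (0−5i)) = z² + 25.
The resulting polynomial has degree 3 and real coefficients as required.

p(z) = z^3 + 6·z^2 + 25·z + 150.


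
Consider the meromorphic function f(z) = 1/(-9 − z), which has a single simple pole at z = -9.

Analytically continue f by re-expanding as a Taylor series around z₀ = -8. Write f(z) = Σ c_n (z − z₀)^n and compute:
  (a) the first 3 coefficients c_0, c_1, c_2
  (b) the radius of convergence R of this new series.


Let w = z − z₀, so z = z₀ + w.
Then -9 − z = -9 − (z₀ + w) = (-9 − z₀) − w = -1 − w.
f(z) = 1/(-1 − w) = (1/(-1)) · 1/(1 − w/(-1)) = Σ_{n≥0} w^n / (-1)^(n+1).
So c_n = 1/(-1)^(n+1):
  c_0 = 1/(-1)^1 = -1.
  c_1 = 1/(-1)^2 = 1.
  c_2 = 1/(-1)^3 = -1.
The series is valid for |w/d| < 1, i.e. |z − z₀| < |d|.
Radius of convergence: R = |-9 − z₀| = |-1| = 1 (distance from z₀ to the singularity z = -9).

c_0 = -1, c_1 = 1, c_2 = -1; R = 1.
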